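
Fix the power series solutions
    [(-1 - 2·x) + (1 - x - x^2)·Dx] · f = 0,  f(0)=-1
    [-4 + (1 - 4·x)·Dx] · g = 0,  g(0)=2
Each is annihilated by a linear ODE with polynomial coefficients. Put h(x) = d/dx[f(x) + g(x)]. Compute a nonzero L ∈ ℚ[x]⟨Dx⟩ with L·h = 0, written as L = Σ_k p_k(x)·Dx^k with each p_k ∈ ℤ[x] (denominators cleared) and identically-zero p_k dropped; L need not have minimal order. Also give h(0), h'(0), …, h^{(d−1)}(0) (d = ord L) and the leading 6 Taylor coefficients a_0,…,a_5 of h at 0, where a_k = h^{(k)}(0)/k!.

L = (120 + 192·x + 432·x^2 - 96·x^3 + 96·x^4) + (-39 - 48·x + 210·x^2 + 252·x^3 - 48·x^4 + 96·x^5)·Dx + (2 - x - 42·x^2 + 54·x^3 + 7·x^4 + 16·x^6)·Dx^2  (order 2).
h: a_k = 7, 60, 375, 2028, 10200, 49074, …
ICs: h(0) = 7, h′(0) = 60.

f: a_k = -1, -1, -2, -3, -5, -8, …
g: a_k = 2, 8, 32, 128, 512, 2048, …
L₀ := lclm(L_f,L_g); ord L₀ ≤ 1+1.
Derive L from L₀ (diff closure).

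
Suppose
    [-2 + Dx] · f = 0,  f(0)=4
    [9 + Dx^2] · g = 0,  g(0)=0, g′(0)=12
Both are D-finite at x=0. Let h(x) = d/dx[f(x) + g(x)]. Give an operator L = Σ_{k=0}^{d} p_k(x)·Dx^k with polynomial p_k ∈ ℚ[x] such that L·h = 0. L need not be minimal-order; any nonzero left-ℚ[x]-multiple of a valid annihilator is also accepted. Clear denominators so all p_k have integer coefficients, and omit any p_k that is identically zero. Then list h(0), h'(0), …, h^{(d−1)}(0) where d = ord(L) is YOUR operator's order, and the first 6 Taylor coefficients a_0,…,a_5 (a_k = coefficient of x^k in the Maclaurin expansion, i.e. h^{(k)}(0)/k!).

L = 18 - 9·Dx + 2·Dx^2 - Dx^3  (order 3).
h: a_k = 20, 16, -38, 32/3, 275/6, 32/15, …
ICs: h(0) = 20, h′(0) = 16, h′′(0) = -76.

f: a_k = 4, 8, 8, 16/3, 8/3, 16/15, …
g: a_k = 0, 12, 0, -18, 0, 81/10, …
Weyl lclm of L_f,L_g ⇒ L₀ (ord ≤ 3).
h=h₀': d/dx-closure on L₀ ⇒ L.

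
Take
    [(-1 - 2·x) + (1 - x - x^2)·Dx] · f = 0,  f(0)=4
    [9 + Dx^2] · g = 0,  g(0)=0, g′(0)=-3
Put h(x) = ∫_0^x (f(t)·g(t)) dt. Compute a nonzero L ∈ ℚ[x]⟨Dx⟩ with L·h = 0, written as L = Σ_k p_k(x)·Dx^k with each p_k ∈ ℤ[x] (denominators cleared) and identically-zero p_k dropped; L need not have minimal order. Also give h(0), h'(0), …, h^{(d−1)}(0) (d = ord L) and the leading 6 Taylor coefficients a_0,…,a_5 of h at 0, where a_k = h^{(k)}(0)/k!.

f: a_k = 4, 4, 8, 12, 20, 32, …
g: a_k = 0, -3, 0, 9/2, 0, -81/40, …
Product ⇒ symmetric product L₀, ord ≤ 2.
h=∫h₀ ⇒ L = L₀·Dx.
L = (-7 + 9·x + 9·x^2)·Dx + (2 + 4·x)·Dx^2 + (-1 + x + x^2)·Dx^3  (order 3).
h: a_k = 0, 0, -6, -4, -3/2, -18/5, …
ICs: h(0) = 0, h′(0) = 0, h′′(0) = -12.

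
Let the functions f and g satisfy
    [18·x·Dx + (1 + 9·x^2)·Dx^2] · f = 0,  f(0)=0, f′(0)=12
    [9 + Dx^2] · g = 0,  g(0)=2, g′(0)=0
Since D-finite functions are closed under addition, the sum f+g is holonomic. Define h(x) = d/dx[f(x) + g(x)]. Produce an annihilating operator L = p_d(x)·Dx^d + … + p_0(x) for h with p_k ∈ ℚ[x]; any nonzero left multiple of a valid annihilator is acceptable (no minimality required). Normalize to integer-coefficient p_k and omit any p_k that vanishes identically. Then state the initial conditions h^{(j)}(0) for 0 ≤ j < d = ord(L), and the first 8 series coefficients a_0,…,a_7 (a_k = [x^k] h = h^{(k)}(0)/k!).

f: a_k = 0, 12, 0, -36, 0, 972/5, 0, -8748/7, …
g: a_k = 2, 0, -9, 0, 27/4, 0, -81/40, 0, …
L₀ := lclm(L_f,L_g); ord L₀ ≤ 2+2.
Derive L from L₀ (diff closure).
L = (-1782·x + 20412·x^3 + 13122·x^5) + (-9 + 567·x^2 + 6561·x^4 + 6561·x^6)·Dx + (-198·x + 2268·x^3 + 1458·x^5)·Dx^2 + (-1 + 63·x^2 + 729·x^4 + 729·x^6)·Dx^3  (order 3).
h: a_k = 12, -18, -108, 27, 972, -243/20, -8748, 729/280, …
ICs: h(0) = 12, h′(0) = -18, h′′(0) = -216.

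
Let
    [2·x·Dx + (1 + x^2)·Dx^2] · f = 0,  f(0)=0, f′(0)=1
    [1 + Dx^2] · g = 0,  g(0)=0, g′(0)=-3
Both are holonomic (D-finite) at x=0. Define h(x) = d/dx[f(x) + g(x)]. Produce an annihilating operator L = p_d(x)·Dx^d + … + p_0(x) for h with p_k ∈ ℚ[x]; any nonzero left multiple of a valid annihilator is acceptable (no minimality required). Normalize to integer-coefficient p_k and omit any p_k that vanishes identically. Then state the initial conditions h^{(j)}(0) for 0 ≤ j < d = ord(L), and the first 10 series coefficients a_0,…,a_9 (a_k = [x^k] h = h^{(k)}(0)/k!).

f: a_k = 0, 1, 0, -1/3, 0, 1/5, 0, -1/7, 0, 1/9, …
g: a_k = 0, -3, 0, 1/2, 0, -1/40, 0, 1/1680, 0, -1/120960, …
h₀=f+g: left-lcm gives L₀, ord ≤ 4.
Differentiate: ansatz ord ≤ ord L₀ ⇒ L.
L = (-22·x + 28·x^3 + 2·x^5) + (-1 + 7·x^2 + 9·x^4 + x^6)·Dx + (-22·x + 28·x^3 + 2·x^5)·Dx^2 + (-1 + 7·x^2 + 9·x^4 + x^6)·Dx^3  (order 3).
h: a_k = -2, 0, 1/2, 0, 7/8, 0, -239/240, 0, 13439/13440, 0, …
ICs: h(0) = -2, h′(0) = 0, h′′(0) = 1.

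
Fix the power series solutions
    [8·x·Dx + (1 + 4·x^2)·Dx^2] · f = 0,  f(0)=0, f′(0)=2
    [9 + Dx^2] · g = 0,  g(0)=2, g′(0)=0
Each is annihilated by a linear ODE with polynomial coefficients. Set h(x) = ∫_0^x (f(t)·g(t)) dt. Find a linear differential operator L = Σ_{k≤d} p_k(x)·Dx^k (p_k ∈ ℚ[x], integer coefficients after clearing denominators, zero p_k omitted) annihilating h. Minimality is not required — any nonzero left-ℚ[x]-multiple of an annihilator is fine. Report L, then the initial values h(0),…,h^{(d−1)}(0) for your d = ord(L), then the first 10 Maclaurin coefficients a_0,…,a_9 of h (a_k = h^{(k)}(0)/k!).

f: a_k = 0, 2, 0, -8/3, 0, 32/5, 0, -128/7, 0, 512/9, …
g: a_k = 2, 0, -9, 0, 27/4, 0, -81/40, 0, 729/2240, 0, …
L₀ := L_f ⊗_s L_g (sym. prod.), ord ≤ 4.
∫: right-multiply L₀ by Dx.
L = (2925 + 31536·x^2 + 95904·x^4 + 186624·x^6 + 186624·x^8)·Dx + (2448·x + 20160·x^3 + 62208·x^5 + 82944·x^7)·Dx^2 + (442 + 5088·x^2 + 19008·x^4 + 41472·x^6 + 41472·x^8)·Dx^3 + (272·x + 2240·x^3 + 6912·x^5 + 9216·x^7)·Dx^4 + (13 + 176·x^2 + 928·x^4 + 2304·x^6 + 2304·x^8)·Dx^5  (order 5).
h: a_k = 0, 0, 2, 0, -35/6, 0, 503/60, 0, -16271/1120, 0, …
ICs: h(0) = 0, h′(0) = 0, h′′(0) = 4, h′′′(0) = 0, h′′′′(0) = -140.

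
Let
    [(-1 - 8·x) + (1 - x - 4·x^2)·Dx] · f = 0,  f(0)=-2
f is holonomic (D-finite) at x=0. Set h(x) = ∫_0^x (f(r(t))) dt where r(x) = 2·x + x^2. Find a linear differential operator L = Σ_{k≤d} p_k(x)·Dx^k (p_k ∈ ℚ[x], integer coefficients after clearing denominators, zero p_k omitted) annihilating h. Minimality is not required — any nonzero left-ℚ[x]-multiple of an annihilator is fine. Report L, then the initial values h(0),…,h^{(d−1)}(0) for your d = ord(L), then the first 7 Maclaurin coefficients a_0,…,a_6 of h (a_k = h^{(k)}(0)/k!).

L = (2 + 34·x + 48·x^2 + 16·x^3)·Dx + (-1 + 2·x + 17·x^2 + 16·x^3 + 4·x^4)·Dx^2  (order 2).
h: a_k = 0, -2, -2, -14, -46, -1154/5, -3062/3, …
ICs: h(0) = 0, h′(0) = -2.

f: a_k = -2, -2, -10, -18, -58, -130, -362, …
h₀=f(r): pull back L_f along r ⇒ L₀.
Integrate: L := L₀·Dx.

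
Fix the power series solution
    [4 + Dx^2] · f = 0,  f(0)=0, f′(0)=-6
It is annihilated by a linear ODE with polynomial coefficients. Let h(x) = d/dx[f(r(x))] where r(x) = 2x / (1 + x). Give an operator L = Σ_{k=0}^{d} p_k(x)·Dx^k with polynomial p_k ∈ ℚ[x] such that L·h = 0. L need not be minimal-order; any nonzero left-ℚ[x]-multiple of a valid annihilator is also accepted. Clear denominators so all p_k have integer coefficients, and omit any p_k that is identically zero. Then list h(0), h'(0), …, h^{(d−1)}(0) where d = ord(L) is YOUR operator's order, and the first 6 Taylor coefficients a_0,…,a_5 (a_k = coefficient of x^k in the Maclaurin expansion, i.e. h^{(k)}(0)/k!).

L = (22 + 12·x + 6·x^2) + (6 + 18·x + 18·x^2 + 6·x^3)·Dx + (1 + 4·x + 6·x^2 + 4·x^3 + x^4)·Dx^2  (order 2).
h: a_k = -12, 24, 60, -336, 772, -1080, …
ICs: h(0) = -12, h′(0) = 24.

f: a_k = 0, -6, 0, 4, 0, -4/5, …
Substitute x→r, Dx→(1/r')Dx; clear ⇒ L₀.
Derive L from L₀ (diff closure).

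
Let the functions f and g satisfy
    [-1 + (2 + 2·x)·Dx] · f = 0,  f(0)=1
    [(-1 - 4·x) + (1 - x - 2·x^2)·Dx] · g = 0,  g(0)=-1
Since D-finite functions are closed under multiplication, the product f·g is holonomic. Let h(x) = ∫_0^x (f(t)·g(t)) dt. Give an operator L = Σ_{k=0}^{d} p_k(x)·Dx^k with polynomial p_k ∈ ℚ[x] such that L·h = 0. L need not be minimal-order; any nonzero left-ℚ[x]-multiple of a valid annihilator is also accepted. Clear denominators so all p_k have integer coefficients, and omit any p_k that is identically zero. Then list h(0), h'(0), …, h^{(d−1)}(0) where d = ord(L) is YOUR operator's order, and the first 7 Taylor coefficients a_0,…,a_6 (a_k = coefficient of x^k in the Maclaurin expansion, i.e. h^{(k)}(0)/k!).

f: a_k = 1, 1/2, -1/8, 1/16, -5/128, 7/256, -21/1024, …
g: a_k = -1, -1, -3, -5, -11, -21, -43, …
f·g: L₀ = L_f ⊗_s L_g, ord ≤ 1·1.
Integrate: L := L₀·Dx.
L = (3 + 6·x)·Dx + (-2 + 2·x + 4·x^2)·Dx^2  (order 2).
h: a_k = 0, -1, -3/4, -9/8, -103/64, -1683/640, -2223/512, …
ICs: h(0) = 0, h′(0) = -1.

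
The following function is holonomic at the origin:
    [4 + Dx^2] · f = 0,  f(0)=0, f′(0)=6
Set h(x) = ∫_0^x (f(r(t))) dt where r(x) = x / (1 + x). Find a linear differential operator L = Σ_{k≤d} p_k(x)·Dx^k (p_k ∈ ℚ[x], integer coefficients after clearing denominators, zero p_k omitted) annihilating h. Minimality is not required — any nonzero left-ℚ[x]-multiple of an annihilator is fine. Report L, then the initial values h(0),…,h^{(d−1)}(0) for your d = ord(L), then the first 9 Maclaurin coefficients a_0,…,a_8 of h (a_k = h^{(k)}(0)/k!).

L = 4·Dx + (2 + 6·x + 6·x^2 + 2·x^3)·Dx^2 + (1 + 4·x + 6·x^2 + 4·x^3 + x^4)·Dx^3  (order 3).
h: a_k = 0, 0, 3, -2, 1/2, 6/5, -43/15, 30/7, -2209/420, …
ICs: h(0) = 0, h′(0) = 0, h′′(0) = 6.

f: a_k = 0, 6, 0, -4, 0, 4/5, 0, -8/105, 0, …
Substitute x→r, Dx→(1/r')Dx; clear ⇒ L₀.
∫: right-multiply L₀ by Dx.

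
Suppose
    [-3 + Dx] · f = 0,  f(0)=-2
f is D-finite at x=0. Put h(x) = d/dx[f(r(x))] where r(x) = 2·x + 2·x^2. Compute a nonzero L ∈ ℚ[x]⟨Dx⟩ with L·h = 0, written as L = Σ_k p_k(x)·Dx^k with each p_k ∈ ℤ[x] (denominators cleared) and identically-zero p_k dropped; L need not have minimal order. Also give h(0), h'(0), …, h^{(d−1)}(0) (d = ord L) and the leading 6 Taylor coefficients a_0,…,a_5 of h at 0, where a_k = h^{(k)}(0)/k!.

f: a_k = -2, -6, -9, -9, -27/4, -81/20, …
h₀=f(r): pull back L_f along r ⇒ L₀.
h₀' ⇒ L via d/dx closure of L₀.
L = (8 + 24·x + 24·x^2) + (-1 - 2·x)·Dx  (order 1).
h: a_k = -12, -96, -432, -1440, -3888, -44928/5, …
ICs: h(0) = -12.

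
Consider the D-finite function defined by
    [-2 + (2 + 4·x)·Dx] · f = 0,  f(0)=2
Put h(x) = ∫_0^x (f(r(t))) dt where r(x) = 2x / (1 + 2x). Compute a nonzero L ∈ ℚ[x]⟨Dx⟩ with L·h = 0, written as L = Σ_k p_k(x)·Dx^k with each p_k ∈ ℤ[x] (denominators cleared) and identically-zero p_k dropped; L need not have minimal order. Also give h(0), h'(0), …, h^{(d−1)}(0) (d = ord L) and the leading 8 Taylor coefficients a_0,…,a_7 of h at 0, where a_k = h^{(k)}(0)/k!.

f: a_k = 2, 2, -1, 1, -5/4, 7/4, -21/8, 33/8, …
h₀=f(r): pull back L_f along r ⇒ L₀.
h=∫h₀ ⇒ L = L₀·Dx.
L = -2·Dx + (1 + 8·x + 12·x^2)·Dx^2  (order 2).
h: a_k = 0, 2, 2, -4, 10, -148/5, 100, -2616/7, …
ICs: h(0) = 0, h′(0) = 2.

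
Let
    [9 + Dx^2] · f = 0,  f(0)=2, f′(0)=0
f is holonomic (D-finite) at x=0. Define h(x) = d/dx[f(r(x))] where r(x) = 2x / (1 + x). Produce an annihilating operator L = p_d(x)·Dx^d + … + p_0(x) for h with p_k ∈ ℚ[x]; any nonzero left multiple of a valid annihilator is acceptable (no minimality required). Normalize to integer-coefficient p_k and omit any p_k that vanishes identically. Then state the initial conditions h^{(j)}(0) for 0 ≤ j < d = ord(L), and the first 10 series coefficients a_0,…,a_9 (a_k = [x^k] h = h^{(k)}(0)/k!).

L = (42 + 12·x + 6·x^2) + (6 + 18·x + 18·x^2 + 6·x^3)·Dx + (1 + 4·x + 6·x^2 + 4·x^3 + x^4)·Dx^2  (order 2).
h: a_k = 0, -72, 216, 0, -1440, 23112/5, -40824/5, 49824/7, 261792/35, -1615464/35, …
ICs: h(0) = 0, h′(0) = -72.

f: a_k = 2, 0, -9, 0, 27/4, 0, -81/40, 0, 729/2240, 0, …
h₀=f(r): pull back L_f along r ⇒ L₀.
h=h₀': d/dx-closure on L₀ ⇒ L.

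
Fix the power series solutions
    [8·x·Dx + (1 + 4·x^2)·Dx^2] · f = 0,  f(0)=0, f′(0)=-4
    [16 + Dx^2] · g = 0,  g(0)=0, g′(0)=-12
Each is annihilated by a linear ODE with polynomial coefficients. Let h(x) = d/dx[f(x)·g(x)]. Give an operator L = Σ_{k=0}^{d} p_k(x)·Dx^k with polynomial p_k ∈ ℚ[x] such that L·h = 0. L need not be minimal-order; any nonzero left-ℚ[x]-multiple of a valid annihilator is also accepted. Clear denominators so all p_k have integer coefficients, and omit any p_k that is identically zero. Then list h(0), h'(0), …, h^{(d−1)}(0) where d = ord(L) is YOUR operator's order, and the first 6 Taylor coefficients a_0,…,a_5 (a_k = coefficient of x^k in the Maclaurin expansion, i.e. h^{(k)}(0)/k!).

L = (4096 + 58368·x^2 + 354304·x^4 + 983040·x^6 + 1867776·x^8 + 2621440·x^10 + 2097152·x^12) + (1984·x + 30208·x^3 + 158720·x^5 + 409600·x^7 + 655360·x^9 + 524288·x^11)·Dx + (336 + 5216·x^2 + 34560·x^4 + 114176·x^6 + 249856·x^8 + 360448·x^10 + 262144·x^12)·Dx^2 + (124·x + 1888·x^3 + 9920·x^5 + 25600·x^7 + 40960·x^9 + 32768·x^11)·Dx^3 + (5 + 98·x^2 + 776·x^4 + 3296·x^6 + 8320·x^8 + 12288·x^10 + 8192·x^12)·Dx^4  (order 4).
h: a_k = 0, 96, 0, -768, 0, 2560, …
ICs: h(0) = 0, h′(0) = 96, h′′(0) = 0, h′′′(0) = -4608.

f: a_k = 0, -4, 0, 16/3, 0, -64/5, …
g: a_k = 0, -12, 0, 32, 0, -128/5, …
h₀=f·g: eliminate ⇒ L₀, order ≤ 2·2.
h₀' ⇒ L via d/dx closure of L₀.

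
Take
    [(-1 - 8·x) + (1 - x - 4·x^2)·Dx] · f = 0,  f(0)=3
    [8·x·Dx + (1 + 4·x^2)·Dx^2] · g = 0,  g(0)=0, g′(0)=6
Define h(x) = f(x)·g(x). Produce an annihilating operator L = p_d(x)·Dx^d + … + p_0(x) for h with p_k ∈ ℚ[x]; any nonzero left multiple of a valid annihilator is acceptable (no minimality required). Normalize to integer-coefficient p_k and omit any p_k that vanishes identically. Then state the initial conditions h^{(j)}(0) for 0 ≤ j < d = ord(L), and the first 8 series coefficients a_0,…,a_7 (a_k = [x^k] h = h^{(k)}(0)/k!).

L = (8 + 8·x + 96·x^2) + (2 + 8·x + 16·x^2 + 96·x^3)·Dx + (-1 + x + 4·x^3 + 16·x^4)·Dx^2  (order 2).
h: a_k = 0, 18, 18, 66, 138, 2298/5, 5058/5, 18798/7, …
ICs: h(0) = 0, h′(0) = 18.

f: a_k = 3, 3, 15, 27, 87, 195, 543, 1323, …
g: a_k = 0, 6, 0, -8, 0, 96/5, 0, -384/7, …
Sym-product of L_f,L_g gives L₀ (≤ ord 2).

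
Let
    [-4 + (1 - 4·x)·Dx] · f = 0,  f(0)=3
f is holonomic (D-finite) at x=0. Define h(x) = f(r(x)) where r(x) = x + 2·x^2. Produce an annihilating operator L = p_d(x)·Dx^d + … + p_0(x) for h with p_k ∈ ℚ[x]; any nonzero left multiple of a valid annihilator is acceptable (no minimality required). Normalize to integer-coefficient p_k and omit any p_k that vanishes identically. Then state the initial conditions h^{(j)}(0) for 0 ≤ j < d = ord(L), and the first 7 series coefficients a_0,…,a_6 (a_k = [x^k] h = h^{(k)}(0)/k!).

f: a_k = 3, 12, 48, 192, 768, 3072, 12288, …
Substitute x→r, Dx→(1/r')Dx; clear ⇒ L₀.
L = (4 + 16·x) + (-1 + 4·x + 8·x^2)·Dx  (order 1).
h: a_k = 3, 12, 72, 384, 2112, 11520, 62976, …
ICs: h(0) = 3.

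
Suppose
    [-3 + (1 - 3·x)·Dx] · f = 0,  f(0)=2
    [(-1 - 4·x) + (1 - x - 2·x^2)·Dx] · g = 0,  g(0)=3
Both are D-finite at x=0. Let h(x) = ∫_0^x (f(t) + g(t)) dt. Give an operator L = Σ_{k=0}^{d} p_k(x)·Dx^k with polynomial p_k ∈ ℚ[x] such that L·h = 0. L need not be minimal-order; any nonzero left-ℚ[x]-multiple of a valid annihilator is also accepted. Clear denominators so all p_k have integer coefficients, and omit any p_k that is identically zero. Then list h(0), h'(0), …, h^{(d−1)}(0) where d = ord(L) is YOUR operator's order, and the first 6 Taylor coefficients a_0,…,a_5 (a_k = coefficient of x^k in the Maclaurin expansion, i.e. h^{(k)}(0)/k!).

f: a_k = 2, 6, 18, 54, 162, 486, …
g: a_k = 3, 3, 9, 15, 33, 63, …
Sum ⇒ L₀ = lclm(L_f,L_g) in ℚ(x)⟨Dx⟩.
∫: right-multiply L₀ by Dx.
L = (-36·x + 36·x^2 - 36·x^3)·Dx + (6 - 6·x - 30·x^2 + 54·x^3 - 72·x^4)·Dx^2 + (-1 + 6·x - 12·x^2 + 8·x^3 + 9·x^4 - 18·x^5)·Dx^3  (order 3).
h: a_k = 0, 5, 9/2, 9, 69/4, 39, …
ICs: h(0) = 0, h′(0) = 5, h′′(0) = 9.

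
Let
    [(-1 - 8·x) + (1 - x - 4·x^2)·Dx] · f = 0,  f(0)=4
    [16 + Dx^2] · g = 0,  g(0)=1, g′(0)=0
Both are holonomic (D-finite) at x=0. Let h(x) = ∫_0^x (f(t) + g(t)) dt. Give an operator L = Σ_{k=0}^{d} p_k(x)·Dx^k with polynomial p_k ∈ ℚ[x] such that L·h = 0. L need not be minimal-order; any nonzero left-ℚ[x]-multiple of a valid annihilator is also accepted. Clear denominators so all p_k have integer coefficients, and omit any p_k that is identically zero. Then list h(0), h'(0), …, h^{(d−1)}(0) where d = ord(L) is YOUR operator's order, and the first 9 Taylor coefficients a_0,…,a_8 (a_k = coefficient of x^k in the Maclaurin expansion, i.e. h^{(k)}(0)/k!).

f: a_k = 4, 4, 20, 36, 116, 260, 724, 1764, 4660, …
g: a_k = 1, 0, -8, 0, 32/3, 0, -256/45, 0, 512/315, …
L₀ := lclm(L_f,L_g); ord L₀ ≤ 1+2.
∫: right-multiply L₀ by Dx.
L = (560 + 4608·x + 1664·x^2 + 6144·x^3 + 10240·x^4 + 16384·x^5)·Dx + (-208 + 272·x + 896·x^2 - 1408·x^3 - 1536·x^4 + 6144·x^5 + 8192·x^6)·Dx^2 + (35 + 288·x + 104·x^2 + 384·x^3 + 640·x^4 + 1024·x^5)·Dx^3 + (-13 + 17·x + 56·x^2 - 88·x^3 - 96·x^4 + 384·x^5 + 512·x^6)·Dx^4  (order 4).
h: a_k = 0, 5, 2, 4, 9, 76/3, 130/3, 32324/315, 441/2, …
ICs: h(0) = 0, h′(0) = 5, h′′(0) = 4, h′′′(0) = 24.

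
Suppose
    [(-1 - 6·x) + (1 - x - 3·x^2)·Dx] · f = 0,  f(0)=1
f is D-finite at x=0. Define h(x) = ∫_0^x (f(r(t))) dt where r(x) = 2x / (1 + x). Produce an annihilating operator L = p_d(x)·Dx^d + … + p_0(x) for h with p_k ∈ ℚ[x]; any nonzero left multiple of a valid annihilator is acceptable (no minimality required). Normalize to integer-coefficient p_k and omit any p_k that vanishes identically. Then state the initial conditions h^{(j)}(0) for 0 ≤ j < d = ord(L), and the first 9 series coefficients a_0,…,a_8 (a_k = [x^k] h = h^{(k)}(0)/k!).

L = (2 + 26·x)·Dx + (-1 - x + 13·x^2 + 13·x^3)·Dx^2  (order 2).
h: a_k = 0, 1, 1, 14/3, 13/2, 182/5, 169/3, 338, 2197/4, …
ICs: h(0) = 0, h′(0) = 1.

f: a_k = 1, 1, 4, 7, 19, 40, 97, 217, 508, …
Change of var in L_f (x↦r) gives L₀.
h=∫h₀ ⇒ L = L₀·Dx.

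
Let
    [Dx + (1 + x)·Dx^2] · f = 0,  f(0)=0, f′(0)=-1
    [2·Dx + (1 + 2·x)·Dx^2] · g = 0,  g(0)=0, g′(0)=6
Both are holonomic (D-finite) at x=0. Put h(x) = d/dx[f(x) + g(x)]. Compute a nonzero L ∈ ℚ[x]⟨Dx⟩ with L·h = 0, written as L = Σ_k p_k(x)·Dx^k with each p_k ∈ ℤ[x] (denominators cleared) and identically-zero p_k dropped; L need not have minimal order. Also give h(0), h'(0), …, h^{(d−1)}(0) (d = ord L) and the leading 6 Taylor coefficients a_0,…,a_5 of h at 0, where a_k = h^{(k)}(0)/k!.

L = 4 + (6 + 8·x)·Dx + (1 + 3·x + 2·x^2)·Dx^2  (order 2).
h: a_k = 5, -11, 23, -47, 95, -191, …
ICs: h(0) = 5, h′(0) = -11.

f: a_k = 0, -1, 1/2, -1/3, 1/4, -1/5, …
g: a_k = 0, 6, -6, 8, -12, 96/5, …
Sum ⇒ L₀ = lclm(L_f,L_g) in ℚ(x)⟨Dx⟩.
h=h₀': d/dx-closure on L₀ ⇒ L.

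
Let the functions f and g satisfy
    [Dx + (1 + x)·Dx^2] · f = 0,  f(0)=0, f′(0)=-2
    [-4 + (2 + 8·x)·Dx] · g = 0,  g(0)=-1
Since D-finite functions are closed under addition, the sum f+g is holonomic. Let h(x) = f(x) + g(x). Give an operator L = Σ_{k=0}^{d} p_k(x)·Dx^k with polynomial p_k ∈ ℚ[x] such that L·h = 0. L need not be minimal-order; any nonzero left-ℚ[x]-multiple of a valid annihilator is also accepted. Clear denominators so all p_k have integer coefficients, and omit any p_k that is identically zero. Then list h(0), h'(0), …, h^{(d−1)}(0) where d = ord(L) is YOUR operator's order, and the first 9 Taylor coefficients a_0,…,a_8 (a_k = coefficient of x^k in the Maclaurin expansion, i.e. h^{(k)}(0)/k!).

f: a_k = 0, -2, 1, -2/3, 1/2, -2/5, 1/3, -2/7, 1/4, …
g: a_k = -1, -2, 2, -4, 10, -28, 84, -264, 858, …
f+g: L₀ = lclm(L_f,L_g), ord ≤ 2+1.
L = (-8 + 4·x)·Dx + (-10 - 8·x + 20·x^2)·Dx^2 + (-1 - 3·x + 6·x^2 + 8·x^3)·Dx^3  (order 3).
h: a_k = -1, -4, 3, -14/3, 21/2, -142/5, 253/3, -1850/7, 3433/4, …
ICs: h(0) = -1, h′(0) = -4, h′′(0) = 6.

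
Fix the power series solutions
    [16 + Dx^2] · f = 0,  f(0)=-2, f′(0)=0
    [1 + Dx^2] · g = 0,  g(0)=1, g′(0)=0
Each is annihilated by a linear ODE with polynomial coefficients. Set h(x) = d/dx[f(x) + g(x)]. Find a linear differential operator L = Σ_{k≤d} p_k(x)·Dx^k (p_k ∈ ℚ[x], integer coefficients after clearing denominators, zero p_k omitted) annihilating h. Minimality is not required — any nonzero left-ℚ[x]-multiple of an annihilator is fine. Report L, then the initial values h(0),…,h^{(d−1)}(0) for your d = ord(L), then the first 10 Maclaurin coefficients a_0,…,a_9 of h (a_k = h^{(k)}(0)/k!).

f: a_k = -2, 0, 16, 0, -64/3, 0, 512/45, 0, -1024/315, 0, …
g: a_k = 1, 0, -1/2, 0, 1/24, 0, -1/720, 0, 1/40320, 0, …
Weyl lclm of L_f,L_g ⇒ L₀ (ord ≤ 4).
h₀' ⇒ L via d/dx closure of L₀.
L = 16 + 17·Dx^2 + Dx^4  (order 4).
h: a_k = 0, 31, 0, -511/6, 0, 8191/120, 0, -131071/5040, 0, 299593/51840, …
ICs: h(0) = 0, h′(0) = 31, h′′(0) = 0, h′′′(0) = -511.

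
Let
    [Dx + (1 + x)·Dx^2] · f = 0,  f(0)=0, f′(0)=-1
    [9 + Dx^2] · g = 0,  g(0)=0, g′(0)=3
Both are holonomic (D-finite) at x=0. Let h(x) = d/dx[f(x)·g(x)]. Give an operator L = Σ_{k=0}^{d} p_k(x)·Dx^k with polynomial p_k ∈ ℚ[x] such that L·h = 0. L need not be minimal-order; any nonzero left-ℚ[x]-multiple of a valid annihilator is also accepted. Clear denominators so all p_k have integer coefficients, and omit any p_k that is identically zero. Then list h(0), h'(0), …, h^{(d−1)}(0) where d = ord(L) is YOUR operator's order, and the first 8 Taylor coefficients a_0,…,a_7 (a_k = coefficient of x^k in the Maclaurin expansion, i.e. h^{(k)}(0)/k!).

L = (13743 + 107892·x + 319302·x^2 + 475308·x^3 + 381267·x^4 + 157464·x^5 + 26244·x^6) + (4104 + 24192·x + 53460·x^2 + 56700·x^3 + 29160·x^4 + 5832·x^5)·Dx + (4020 + 27828·x + 76770·x^2 + 109512·x^3 + 85698·x^4 + 34992·x^5 + 5832·x^6)·Dx^2 + (456 + 2688·x + 5940·x^2 + 6300·x^3 + 3240·x^4 + 648·x^5)·Dx^3 + (277 + 1760·x + 4588·x^2 + 6300·x^3 + 4815·x^4 + 1944·x^5 + 324·x^6)·Dx^4  (order 4).
h: a_k = 0, -6, 9/2, 14, -15/2, -27/4, 217/80, 129/70, …
ICs: h(0) = 0, h′(0) = -6, h′′(0) = 9, h′′′(0) = 84.

f: a_k = 0, -1, 1/2, -1/3, 1/4, -1/5, 1/6, -1/7, …
g: a_k = 0, 3, 0, -9/2, 0, 81/40, 0, -243/560, …
h₀=f·g: eliminate ⇒ L₀, order ≤ 2·2.
Derive L from L₀ (diff closure).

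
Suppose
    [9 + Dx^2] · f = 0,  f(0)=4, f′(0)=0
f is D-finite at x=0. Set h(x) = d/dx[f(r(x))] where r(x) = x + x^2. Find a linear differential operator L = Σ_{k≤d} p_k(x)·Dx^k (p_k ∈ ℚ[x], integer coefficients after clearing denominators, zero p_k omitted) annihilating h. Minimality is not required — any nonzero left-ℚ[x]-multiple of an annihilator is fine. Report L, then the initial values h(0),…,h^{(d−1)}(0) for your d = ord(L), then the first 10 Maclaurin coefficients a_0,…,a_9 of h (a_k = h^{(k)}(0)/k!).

f: a_k = 4, 0, -18, 0, 27/2, 0, -81/20, 0, 729/1120, 0, …
L₀ from L_f via x↦r, Dx↦r'^{-1}Dx.
h₀' ⇒ L via d/dx closure of L₀.
L = (21 + 72·x + 216·x^2 + 288·x^3 + 144·x^4) + (-6 - 12·x)·Dx + (1 + 4·x + 4·x^2)·Dx^2  (order 2).
h: a_k = 0, -36, -108, -18, 270, 4617/10, 2079/10, -52191/140, -95499/140, -477009/1120, …
ICs: h(0) = 0, h′(0) = -36.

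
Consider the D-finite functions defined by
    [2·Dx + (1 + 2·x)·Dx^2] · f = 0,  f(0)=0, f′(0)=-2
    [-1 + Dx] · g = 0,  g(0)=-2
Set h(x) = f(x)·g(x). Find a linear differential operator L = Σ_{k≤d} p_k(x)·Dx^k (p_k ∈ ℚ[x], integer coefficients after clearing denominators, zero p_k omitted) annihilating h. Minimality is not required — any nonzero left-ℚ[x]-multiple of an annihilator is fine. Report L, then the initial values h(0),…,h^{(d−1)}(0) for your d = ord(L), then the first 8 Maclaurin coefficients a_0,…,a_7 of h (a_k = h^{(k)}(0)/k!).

f: a_k = 0, -2, 2, -8/3, 4, -32/5, 32/3, -128/7, …
g: a_k = -2, -2, -1, -1/3, -1/12, -1/60, -1/360, -1/2520, …
f·g: L₀ = L_f ⊗_s L_g, ord ≤ 2·1.
L = (-1 + 2·x) - 4·x·Dx + (1 + 2·x)·Dx^2  (order 2).
h: a_k = 0, 4, 0, 10/3, -4, 209/30, -106/9, 25829/1260, …
ICs: h(0) = 0, h′(0) = 4.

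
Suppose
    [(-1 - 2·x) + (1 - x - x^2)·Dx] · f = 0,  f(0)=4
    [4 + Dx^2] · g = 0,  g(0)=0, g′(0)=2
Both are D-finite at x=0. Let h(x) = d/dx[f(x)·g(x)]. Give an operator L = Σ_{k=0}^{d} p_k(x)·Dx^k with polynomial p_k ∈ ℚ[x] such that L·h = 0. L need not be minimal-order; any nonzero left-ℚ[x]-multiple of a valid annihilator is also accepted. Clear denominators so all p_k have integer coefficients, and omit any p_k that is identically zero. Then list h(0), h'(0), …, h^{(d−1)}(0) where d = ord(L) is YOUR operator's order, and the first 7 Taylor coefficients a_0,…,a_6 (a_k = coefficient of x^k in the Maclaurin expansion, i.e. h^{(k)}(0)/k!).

L = (-6 - 16·x - 8·x^2 + 16·x^3 + 8·x^4) + (-1 + 2·x + 12·x^2 + 8·x^3)·Dx + (1 - 3·x - x^2 + 4·x^3 + 2·x^4)·Dx^2  (order 2).
h: a_k = 8, 16, 32, 224/3, 152, 1472/5, 5000/9, …
ICs: h(0) = 8, h′(0) = 16.

f: a_k = 4, 4, 8, 12, 20, 32, 52, …
g: a_k = 0, 2, 0, -4/3, 0, 4/15, 0, …
f·g: L₀ = L_f ⊗_s L_g, ord ≤ 1·2.
Differentiate: ansatz ord ≤ ord L₀ ⇒ L.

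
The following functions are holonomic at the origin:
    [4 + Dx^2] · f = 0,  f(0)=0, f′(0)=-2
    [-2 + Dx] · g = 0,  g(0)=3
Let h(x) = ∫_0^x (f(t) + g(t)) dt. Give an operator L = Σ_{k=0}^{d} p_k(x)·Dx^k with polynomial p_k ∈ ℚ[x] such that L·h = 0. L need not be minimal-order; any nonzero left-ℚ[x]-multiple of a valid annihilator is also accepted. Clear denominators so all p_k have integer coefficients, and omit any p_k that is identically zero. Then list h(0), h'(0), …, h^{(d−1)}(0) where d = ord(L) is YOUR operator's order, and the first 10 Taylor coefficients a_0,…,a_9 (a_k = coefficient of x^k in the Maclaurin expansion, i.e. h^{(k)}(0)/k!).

f: a_k = 0, -2, 0, 4/3, 0, -4/15, 0, 8/315, 0, -4/2835, …
g: a_k = 3, 6, 6, 4, 2, 4/5, 4/15, 8/105, 2/105, 4/945, …
h₀=f+g: left-lcm gives L₀, ord ≤ 3.
Integrate: L := L₀·Dx.
L = -8·Dx + 4·Dx^2 - 2·Dx^3 + Dx^4  (order 4).
h: a_k = 0, 3, 2, 2, 4/3, 2/5, 4/45, 4/105, 4/315, 2/945, …
ICs: h(0) = 0, h′(0) = 3, h′′(0) = 4, h′′′(0) = 12.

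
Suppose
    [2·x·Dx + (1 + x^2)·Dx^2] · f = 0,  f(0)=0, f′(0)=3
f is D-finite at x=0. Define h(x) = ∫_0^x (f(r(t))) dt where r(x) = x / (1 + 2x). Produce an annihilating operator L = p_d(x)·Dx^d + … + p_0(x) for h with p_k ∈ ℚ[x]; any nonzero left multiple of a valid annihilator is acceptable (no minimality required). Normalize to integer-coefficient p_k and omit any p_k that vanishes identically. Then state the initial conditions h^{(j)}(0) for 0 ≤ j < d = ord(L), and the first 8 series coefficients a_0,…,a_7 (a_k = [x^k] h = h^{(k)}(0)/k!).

f: a_k = 0, 3, 0, -1, 0, 3/5, 0, -3/7, …
h₀=f(r): pull back L_f along r ⇒ L₀.
h=∫₀ˣh₀: take L = L₀·Dx.
L = (4 + 10·x)·Dx^2 + (1 + 4·x + 5·x^2)·Dx^3  (order 3).
h: a_k = 0, 0, 3/2, -2, 11/4, -18/5, 41/10, -22/7, …
ICs: h(0) = 0, h′(0) = 0, h′′(0) = 3.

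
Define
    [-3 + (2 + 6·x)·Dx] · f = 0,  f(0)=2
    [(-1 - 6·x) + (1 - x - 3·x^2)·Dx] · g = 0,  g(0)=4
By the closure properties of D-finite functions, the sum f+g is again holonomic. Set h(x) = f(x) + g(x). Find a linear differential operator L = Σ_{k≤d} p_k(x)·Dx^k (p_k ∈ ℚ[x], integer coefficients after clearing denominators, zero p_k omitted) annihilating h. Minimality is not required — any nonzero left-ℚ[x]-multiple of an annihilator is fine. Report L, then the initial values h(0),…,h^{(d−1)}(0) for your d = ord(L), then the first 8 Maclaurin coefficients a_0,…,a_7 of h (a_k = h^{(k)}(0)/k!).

f: a_k = 2, 3, -9/4, 27/8, -405/64, 1701/128, -15309/512, 72171/1024, …
g: a_k = 4, 4, 16, 28, 76, 160, 388, 868, …
h₀=f+g: left-lcm gives L₀, ord ≤ 2.
L = (57 + 297·x + 567·x^2 + 810·x^3) + (-41 - 246·x - 891·x^2 - 1998·x^3 - 2025·x^4)·Dx + (-2 + 38·x + 186·x^2 - 54·x^3 - 918·x^4 - 810·x^5)·Dx^2  (order 2).
h: a_k = 6, 7, 55/4, 251/8, 4459/64, 22181/128, 183347/512, 961003/1024, …
ICs: h(0) = 6, h′(0) = 7.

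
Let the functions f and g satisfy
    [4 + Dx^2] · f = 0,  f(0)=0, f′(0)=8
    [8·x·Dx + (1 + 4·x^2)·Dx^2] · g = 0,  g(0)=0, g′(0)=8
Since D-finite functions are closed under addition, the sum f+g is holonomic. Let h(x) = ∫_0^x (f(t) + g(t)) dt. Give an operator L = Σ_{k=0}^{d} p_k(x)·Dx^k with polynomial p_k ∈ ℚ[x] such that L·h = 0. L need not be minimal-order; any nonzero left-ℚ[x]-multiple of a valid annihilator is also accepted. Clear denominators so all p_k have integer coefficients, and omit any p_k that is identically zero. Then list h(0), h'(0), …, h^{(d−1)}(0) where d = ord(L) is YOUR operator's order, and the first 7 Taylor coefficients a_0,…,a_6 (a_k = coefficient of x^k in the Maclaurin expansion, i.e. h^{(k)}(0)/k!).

f: a_k = 0, 8, 0, -16/3, 0, 16/15, 0, …
g: a_k = 0, 8, 0, -32/3, 0, 128/5, 0, …
L₀ := lclm(L_f,L_g); ord L₀ ≤ 2+2.
Integrate: L := L₀·Dx.
L = (-352·x + 1792·x^3 + 512·x^5)·Dx^2 + (-4 + 112·x^2 + 576·x^4 + 256·x^6)·Dx^3 + (-88·x + 448·x^3 + 128·x^5)·Dx^4 + (-1 + 28·x^2 + 144·x^4 + 64·x^6)·Dx^5  (order 5).
h: a_k = 0, 0, 8, 0, -4, 0, 40/9, …
ICs: h(0) = 0, h′(0) = 0, h′′(0) = 16, h′′′(0) = 0, h′′′′(0) = -96.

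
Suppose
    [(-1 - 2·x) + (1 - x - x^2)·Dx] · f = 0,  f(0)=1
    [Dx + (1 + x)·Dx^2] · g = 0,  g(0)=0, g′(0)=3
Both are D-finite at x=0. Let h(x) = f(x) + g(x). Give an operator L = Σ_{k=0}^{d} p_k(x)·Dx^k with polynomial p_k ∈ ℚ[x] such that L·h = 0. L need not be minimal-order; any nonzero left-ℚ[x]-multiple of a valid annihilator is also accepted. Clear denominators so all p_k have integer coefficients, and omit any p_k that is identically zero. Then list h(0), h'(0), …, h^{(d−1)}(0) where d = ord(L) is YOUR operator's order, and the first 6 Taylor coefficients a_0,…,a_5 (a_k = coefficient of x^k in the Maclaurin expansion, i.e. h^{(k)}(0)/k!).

L = (26 + 70·x + 76·x^2 + 36·x^3 + 12·x^4)·Dx + (16 + 84·x + 160·x^2 + 144·x^3 + 74·x^4 + 20·x^5)·Dx^2 + (-5 - 11·x + x^2 + 23·x^3 + 29·x^4 + 17·x^5 + 4·x^6)·Dx^3  (order 3).
h: a_k = 1, 4, 1/2, 4, 17/4, 43/5, …
ICs: h(0) = 1, h′(0) = 4, h′′(0) = 1.

f: a_k = 1, 1, 2, 3, 5, 8, …
g: a_k = 0, 3, -3/2, 1, -3/4, 3/5, …
L₀ := lclm(L_f,L_g); ord L₀ ≤ 1+2.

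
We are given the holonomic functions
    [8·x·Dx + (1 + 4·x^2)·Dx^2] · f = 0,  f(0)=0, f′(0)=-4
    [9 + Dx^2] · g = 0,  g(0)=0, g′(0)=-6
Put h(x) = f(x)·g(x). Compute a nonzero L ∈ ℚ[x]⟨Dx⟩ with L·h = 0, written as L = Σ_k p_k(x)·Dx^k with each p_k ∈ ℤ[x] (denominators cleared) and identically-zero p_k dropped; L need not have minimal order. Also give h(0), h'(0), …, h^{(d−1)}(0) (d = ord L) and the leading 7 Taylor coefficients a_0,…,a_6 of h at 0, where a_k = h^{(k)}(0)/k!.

L = (2925 + 31536·x^2 + 95904·x^4 + 186624·x^6 + 186624·x^8) + (2448·x + 20160·x^3 + 62208·x^5 + 82944·x^7)·Dx + (442 + 5088·x^2 + 19008·x^4 + 41472·x^6 + 41472·x^8)·Dx^2 + (272·x + 2240·x^3 + 6912·x^5 + 9216·x^7)·Dx^3 + (13 + 176·x^2 + 928·x^4 + 2304·x^6 + 2304·x^8)·Dx^4  (order 4).
h: a_k = 0, 0, 24, 0, -68, 0, 141, …
ICs: h(0) = 0, h′(0) = 0, h′′(0) = 48, h′′′(0) = 0.

f: a_k = 0, -4, 0, 16/3, 0, -64/5, 0, …
g: a_k = 0, -6, 0, 9, 0, -81/20, 0, …
Sym-product of L_f,L_g gives L₀ (≤ ord 4).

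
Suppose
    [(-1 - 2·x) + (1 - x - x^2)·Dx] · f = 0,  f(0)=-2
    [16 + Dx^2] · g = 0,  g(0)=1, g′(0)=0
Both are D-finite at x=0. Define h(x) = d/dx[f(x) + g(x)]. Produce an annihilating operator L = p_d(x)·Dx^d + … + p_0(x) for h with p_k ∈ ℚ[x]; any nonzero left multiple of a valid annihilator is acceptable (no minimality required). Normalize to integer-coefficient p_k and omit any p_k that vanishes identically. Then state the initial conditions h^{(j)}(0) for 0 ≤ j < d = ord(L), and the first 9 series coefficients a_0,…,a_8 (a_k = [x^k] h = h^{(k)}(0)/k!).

L = (1472 + 2624·x + 2560·x^2 + 640·x^3 + 2240·x^4 + 2304·x^5 + 768·x^6) + (-272 - 112·x + 1008·x^2 - 160·x^3 - 800·x^4 + 576·x^5 + 896·x^6 + 256·x^7)·Dx + (92 + 164·x + 160·x^2 + 40·x^3 + 140·x^4 + 144·x^5 + 48·x^6)·Dx^2 + (-17 - 7·x + 63·x^2 - 10·x^3 - 50·x^4 + 36·x^5 + 56·x^6 + 16·x^7)·Dx^3  (order 3).
h: a_k = -2, -24, -18, 8/3, -80, -2852/15, -294, -167264/315, -990, …
ICs: h(0) = -2, h′(0) = -24, h′′(0) = -36.

f: a_k = -2, -2, -4, -6, -10, -16, -26, -42, -68, …
g: a_k = 1, 0, -8, 0, 32/3, 0, -256/45, 0, 512/315, …
Weyl lclm of L_f,L_g ⇒ L₀ (ord ≤ 3).
h=h₀': d/dx-closure on L₀ ⇒ L.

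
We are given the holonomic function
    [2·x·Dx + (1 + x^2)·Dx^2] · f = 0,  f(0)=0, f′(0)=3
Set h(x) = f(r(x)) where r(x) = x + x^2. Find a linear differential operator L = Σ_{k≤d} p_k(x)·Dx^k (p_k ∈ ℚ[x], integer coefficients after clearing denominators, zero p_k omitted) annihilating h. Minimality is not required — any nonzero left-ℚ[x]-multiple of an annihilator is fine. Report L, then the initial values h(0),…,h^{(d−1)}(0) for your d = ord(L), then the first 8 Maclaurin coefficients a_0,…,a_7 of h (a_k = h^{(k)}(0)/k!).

L = (-2 + 2·x + 8·x^2 + 12·x^3 + 6·x^4)·Dx + (1 + 2·x + x^2 + 4·x^3 + 5·x^4 + 2·x^5)·Dx^2  (order 2).
h: a_k = 0, 3, 3, -1, -3, -12/5, 2, 39/7, …
ICs: h(0) = 0, h′(0) = 3.

f: a_k = 0, 3, 0, -1, 0, 3/5, 0, -3/7, …
f∘r: x↦r, Dx↦Dx/r' in L_f ⇒ L₀.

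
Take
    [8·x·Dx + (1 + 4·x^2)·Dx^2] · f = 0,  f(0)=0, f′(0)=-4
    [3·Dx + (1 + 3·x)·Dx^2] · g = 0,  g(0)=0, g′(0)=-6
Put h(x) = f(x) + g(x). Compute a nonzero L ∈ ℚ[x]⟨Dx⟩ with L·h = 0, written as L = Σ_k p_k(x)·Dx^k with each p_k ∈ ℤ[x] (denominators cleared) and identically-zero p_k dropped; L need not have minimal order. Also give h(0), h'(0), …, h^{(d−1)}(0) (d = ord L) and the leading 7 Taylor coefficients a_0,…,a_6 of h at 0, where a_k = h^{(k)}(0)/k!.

L = (-24 - 216·x + 288·x^2 + 288·x^3)·Dx + (-26 - 48·x - 120·x^2 + 576·x^3 + 576·x^4)·Dx^2 + (-3 - x + 24·x^2 + 32·x^3 + 144·x^4 + 144·x^5)·Dx^3  (order 3).
h: a_k = 0, -10, 9, -38/3, 81/2, -110, 243, …
ICs: h(0) = 0, h′(0) = -10, h′′(0) = 18.

f: a_k = 0, -4, 0, 16/3, 0, -64/5, 0, …
g: a_k = 0, -6, 9, -18, 81/2, -486/5, 243, …
L₀ := lclm(L_f,L_g); ord L₀ ≤ 2+2.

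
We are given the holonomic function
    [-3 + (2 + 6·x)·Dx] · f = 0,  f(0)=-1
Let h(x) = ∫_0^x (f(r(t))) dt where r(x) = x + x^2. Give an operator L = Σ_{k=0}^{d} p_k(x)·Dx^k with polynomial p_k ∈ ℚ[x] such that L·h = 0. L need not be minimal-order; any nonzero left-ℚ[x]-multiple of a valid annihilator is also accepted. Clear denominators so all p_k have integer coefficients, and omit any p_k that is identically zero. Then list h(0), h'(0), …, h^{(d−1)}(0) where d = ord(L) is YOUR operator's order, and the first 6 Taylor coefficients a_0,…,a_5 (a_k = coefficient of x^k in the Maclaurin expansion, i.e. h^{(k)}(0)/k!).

L = (-3 - 6·x)·Dx + (2 + 6·x + 6·x^2)·Dx^2  (order 2).
h: a_k = 0, -1, -3/4, -1/8, 9/64, -99/640, …
ICs: h(0) = 0, h′(0) = -1.

f: a_k = -1, -3/2, 9/8, -27/16, 405/128, -1701/256, …
h₀=f(r): pull back L_f along r ⇒ L₀.
h=∫₀ˣh₀: take L = L₀·Dx.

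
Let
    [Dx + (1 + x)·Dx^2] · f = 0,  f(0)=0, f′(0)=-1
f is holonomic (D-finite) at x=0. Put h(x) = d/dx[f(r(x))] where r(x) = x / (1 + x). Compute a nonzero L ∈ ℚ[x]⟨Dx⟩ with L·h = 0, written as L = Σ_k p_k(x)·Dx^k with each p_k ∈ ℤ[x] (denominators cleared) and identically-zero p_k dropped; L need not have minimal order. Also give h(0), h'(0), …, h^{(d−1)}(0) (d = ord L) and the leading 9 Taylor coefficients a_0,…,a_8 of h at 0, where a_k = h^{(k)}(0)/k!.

L = (3 + 4·x) + (1 + 3·x + 2·x^2)·Dx  (order 1).
h: a_k = -1, 3, -7, 15, -31, 63, -127, 255, -511, …
ICs: h(0) = -1.

f: a_k = 0, -1, 1/2, -1/3, 1/4, -1/5, 1/6, -1/7, 1/8, …
f∘r: x↦r, Dx↦Dx/r' in L_f ⇒ L₀.
h₀' ⇒ L via d/dx closure of L₀.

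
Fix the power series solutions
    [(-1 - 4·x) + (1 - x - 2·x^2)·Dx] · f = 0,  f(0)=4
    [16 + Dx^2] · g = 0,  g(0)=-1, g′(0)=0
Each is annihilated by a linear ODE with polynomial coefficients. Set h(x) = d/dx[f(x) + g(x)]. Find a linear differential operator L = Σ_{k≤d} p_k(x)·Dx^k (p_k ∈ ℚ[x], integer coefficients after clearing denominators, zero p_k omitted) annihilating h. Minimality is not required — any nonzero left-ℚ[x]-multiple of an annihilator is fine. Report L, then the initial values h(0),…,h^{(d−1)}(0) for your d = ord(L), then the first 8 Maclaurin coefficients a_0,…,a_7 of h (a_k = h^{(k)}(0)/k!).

L = (2880 + 9600·x + 20736·x^2 + 7680·x^3 + 15360·x^4 + 18432·x^5 + 12288·x^6) + (-368 - 1040·x + 2400·x^2 + 2048·x^3 - 2560·x^4 + 1536·x^5 + 7168·x^6 + 4096·x^7)·Dx + (180 + 600·x + 1296·x^2 + 480·x^3 + 960·x^4 + 1152·x^5 + 768·x^6)·Dx^2 + (-23 - 65·x + 150·x^2 + 128·x^3 - 160·x^4 + 96·x^5 + 448·x^6 + 256·x^7)·Dx^3  (order 3).
h: a_k = 4, 40, 60, 400/3, 420, 15992/15, 2380, 1719584/315, …
ICs: h(0) = 4, h′(0) = 40, h′′(0) = 120.

f: a_k = 4, 4, 12, 20, 44, 84, 172, 340, …
g: a_k = -1, 0, 8, 0, -32/3, 0, 256/45, 0, …
L₀ := lclm(L_f,L_g); ord L₀ ≤ 1+2.
h=h₀': d/dx-closure on L₀ ⇒ L.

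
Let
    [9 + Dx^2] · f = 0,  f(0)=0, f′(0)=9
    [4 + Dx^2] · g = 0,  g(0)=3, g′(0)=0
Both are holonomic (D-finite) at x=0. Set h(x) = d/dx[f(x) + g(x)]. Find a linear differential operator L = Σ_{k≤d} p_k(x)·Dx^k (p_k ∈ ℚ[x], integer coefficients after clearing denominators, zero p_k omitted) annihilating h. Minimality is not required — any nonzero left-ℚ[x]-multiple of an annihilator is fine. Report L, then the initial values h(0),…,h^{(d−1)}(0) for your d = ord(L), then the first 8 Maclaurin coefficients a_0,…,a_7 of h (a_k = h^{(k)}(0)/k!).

f: a_k = 0, 9, 0, -27/2, 0, 243/40, 0, -729/560, …
g: a_k = 3, 0, -6, 0, 2, 0, -4/15, 0, …
h₀=f+g: left-lcm gives L₀, ord ≤ 4.
Differentiate: ansatz ord ≤ ord L₀ ⇒ L.
L = 36 + 13·Dx^2 + Dx^4  (order 4).
h: a_k = 9, -12, -81/2, 8, 243/8, -8/5, -729/80, 16/105, …
ICs: h(0) = 9, h′(0) = -12, h′′(0) = -81, h′′′(0) = 48.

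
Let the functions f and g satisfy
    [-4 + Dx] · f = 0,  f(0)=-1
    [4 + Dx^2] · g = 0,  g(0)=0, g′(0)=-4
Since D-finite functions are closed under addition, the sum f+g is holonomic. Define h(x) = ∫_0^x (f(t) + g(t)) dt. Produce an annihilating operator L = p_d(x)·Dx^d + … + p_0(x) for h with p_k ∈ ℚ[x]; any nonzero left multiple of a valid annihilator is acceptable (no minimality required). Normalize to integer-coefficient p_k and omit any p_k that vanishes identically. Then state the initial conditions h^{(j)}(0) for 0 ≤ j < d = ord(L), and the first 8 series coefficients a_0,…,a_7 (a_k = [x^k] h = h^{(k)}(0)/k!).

f: a_k = -1, -4, -8, -32/3, -32/3, -128/15, -256/45, -1024/315, …
g: a_k = 0, -4, 0, 8/3, 0, -8/15, 0, 16/315, …
h₀=f+g: left-lcm gives L₀, ord ≤ 3.
∫: right-multiply L₀ by Dx.
L = -16·Dx + 4·Dx^2 - 4·Dx^3 + Dx^4  (order 4).
h: a_k = 0, -1, -4, -8/3, -2, -32/15, -68/45, -256/315, …
ICs: h(0) = 0, h′(0) = -1, h′′(0) = -8, h′′′(0) = -16.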